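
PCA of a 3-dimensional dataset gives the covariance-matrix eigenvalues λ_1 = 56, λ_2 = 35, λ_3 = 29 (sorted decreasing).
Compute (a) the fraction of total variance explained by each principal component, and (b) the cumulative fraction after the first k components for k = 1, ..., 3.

Step 1 — total variance = trace(Sigma) = Σ λ_i = 56 + 35 + 29 = 120.

Step 2 — fraction explained by component i = λ_i / Σ λ:
  PC1: 56/120 = 0.4667
  PC2: 35/120 = 0.2917
  PC3: 29/120 = 0.2417

Step 3 — cumulative fraction after k components = (λ_1 + ... + λ_k) / Σ λ:
  k = 1: 56/120 = 0.4667
  k = 2: (56 + 35)/120 = 91/120 = 0.7583
  k = 3: (56 + 35 + 29)/120 = 120/120 = 1

Summary (fraction, with percent):

explained: PC1 0.4667 (46.67%), PC2 0.2917 (29.17%), PC3 0.2417 (24.17%);  cumulative: 0.4667, 0.7583, 1


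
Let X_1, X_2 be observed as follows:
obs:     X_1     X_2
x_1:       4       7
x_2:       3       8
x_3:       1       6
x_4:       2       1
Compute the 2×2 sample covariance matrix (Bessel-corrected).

Step 1 — column means:
  mean(X_1) = (4 + 3 + 1 + 2) / 4 = 10/4 = 2.5
  mean(X_2) = (7 + 8 + 6 + 1) / 4 = 22/4 = 5.5

Step 2 — sample covariance S[i,j] = (1/(n-1)) · Σ_k (x_{k,i} - mean_i) · (x_{k,j} - mean_j), with n-1 = 3.
  S[X_1,X_1] = ((1.5)·(1.5) + (0.5)·(0.5) + (-1.5)·(-1.5) + (-0.5)·(-0.5)) / 3 = 5/3 = 1.6667
  S[X_1,X_2] = ((1.5)·(1.5) + (0.5)·(2.5) + (-1.5)·(0.5) + (-0.5)·(-4.5)) / 3 = 5/3 = 1.6667
  S[X_2,X_2] = ((1.5)·(1.5) + (2.5)·(2.5) + (0.5)·(0.5) + (-4.5)·(-4.5)) / 3 = 29/3 = 9.6667

S is symmetric (S[j,i] = S[i,j]). Assembling:

S = [[1.6667, 1.6667],
 [1.6667, 9.6667]]


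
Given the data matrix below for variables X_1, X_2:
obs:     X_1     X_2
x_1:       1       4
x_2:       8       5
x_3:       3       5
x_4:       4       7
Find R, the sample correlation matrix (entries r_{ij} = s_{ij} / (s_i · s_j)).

Step 1 — column means:
  mean(X_1) = (1 + 8 + 3 + 4) / 4 = 16/4 = 4
  mean(X_2) = (4 + 5 + 5 + 7) / 4 = 21/4 = 5.25

Step 2 — sample variances and covariances s[i,j] = (1/(n-1)) · Σ_k (x_{k,i} - mean_i) · (x_{k,j} - mean_j), with n-1 = 3:
  s[X_1,X_1] = ((-3)·(-3) + (4)·(4) + (-1)·(-1) + (0)·(0)) / 3 = 26/3 = 8.6667
  s[X_1,X_2] = ((-3)·(-1.25) + (4)·(-0.25) + (-1)·(-0.25) + (0)·(1.75)) / 3 = 3/3 = 1
  s[X_2,X_2] = ((-1.25)·(-1.25) + (-0.25)·(-0.25) + (-0.25)·(-0.25) + (1.75)·(1.75)) / 3 = 4.75/3 = 1.5833
  Sample standard deviations s_i = √(s[i,i]):
  s(X_1) = √(8.6667) = 2.9439
  s(X_2) = √(1.5833) = 1.2583

Step 3 — r_{ij} = s_{ij} / (s_i · s_j):
  r[X_1,X_1] = 1 (diagonal).
  r[X_1,X_2] = 1 / (2.9439 · 1.2583) = 1 / 3.7044 = 0.27
  r[X_2,X_2] = 1 (diagonal).

R is symmetric with unit diagonal. Assembling:

R = [[1, 0.27],
 [0.27, 1]]


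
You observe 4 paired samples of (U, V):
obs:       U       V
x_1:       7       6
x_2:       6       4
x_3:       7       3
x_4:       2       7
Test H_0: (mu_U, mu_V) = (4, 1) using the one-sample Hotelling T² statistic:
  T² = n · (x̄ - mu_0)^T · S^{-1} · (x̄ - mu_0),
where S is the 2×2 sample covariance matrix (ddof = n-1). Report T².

Step 1 — sample mean vector:
  mean(U) = (7 + 6 + 7 + 2) / 4 = 22/4 = 5.5
  mean(V) = (6 + 4 + 3 + 7) / 4 = 20/4 = 5
  x̄ = (5.5, 5),  deviation x̄ - mu_0 = (5.5, 5) - (4, 1) = (1.5, 4).

Step 2 — sample covariance matrix, S[i,j] = (1/(n-1)) · Σ_k (x_{k,i} - mean_i) · (x_{k,j} - mean_j), divisor n-1 = 3:
  S[U,U] = ((1.5)·(1.5) + (0.5)·(0.5) + (1.5)·(1.5) + (-3.5)·(-3.5)) / 3 = 17/3 = 5.6667
  S[U,V] = ((1.5)·(1) + (0.5)·(-1) + (1.5)·(-2) + (-3.5)·(2)) / 3 = -9/3 = -3
  S[V,V] = ((1)·(1) + (-1)·(-1) + (-2)·(-2) + (2)·(2)) / 3 = 10/3 = 3.3333
  S = [[5.6667, -3],
 [-3, 3.3333]].

Step 3 — invert S. det(S) = 5.6667·3.3333 - (-3)² = 9.8889.
  S^{-1} = (1/det) · [[d, -b], [-b, a]] = [[0.3371, 0.3034],
 [0.3034, 0.573]].

Step 4 — quadratic form (x̄ - mu_0)^T · S^{-1} · (x̄ - mu_0):
  S^{-1} · (x̄ - mu_0) = (1.7191, 2.7472),
  (x̄ - mu_0)^T · [...] = (1.5)·(1.7191) + (4)·(2.7472) = 13.5674.

Step 5 — scale by n: T² = 4 · 13.5674 = 54.2697.

T² ≈ 54.2697


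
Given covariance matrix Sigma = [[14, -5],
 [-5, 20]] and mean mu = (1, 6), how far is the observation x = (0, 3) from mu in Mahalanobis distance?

Step 1 — centre the observation: (x - mu) = (-1, -3).

Step 2 — invert Sigma. det(Sigma) = 14·20 - (-5)² = 255.
  Sigma^{-1} = (1/det) · [[d, -b], [-b, a]] = [[0.0784, 0.0196],
 [0.0196, 0.0549]].

Step 3 — form the quadratic (x - mu)^T · Sigma^{-1} · (x - mu):
  Sigma^{-1} · (x - mu) = (-0.1373, -0.1843).
  (x - mu)^T · [Sigma^{-1} · (x - mu)] = (-1)·(-0.1373) + (-3)·(-0.1843) = 0.6902.

Step 4 — take square root: d = √(0.6902) ≈ 0.8308.

d(x, mu) = √(0.6902) ≈ 0.8308


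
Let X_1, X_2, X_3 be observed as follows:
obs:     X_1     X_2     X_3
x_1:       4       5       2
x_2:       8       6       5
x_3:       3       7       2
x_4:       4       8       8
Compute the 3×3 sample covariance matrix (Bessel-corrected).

Step 1 — column means:
  mean(X_1) = (4 + 8 + 3 + 4) / 4 = 19/4 = 4.75
  mean(X_2) = (5 + 6 + 7 + 8) / 4 = 26/4 = 6.5
  mean(X_3) = (2 + 5 + 2 + 8) / 4 = 17/4 = 4.25

Step 2 — sample covariance S[i,j] = (1/(n-1)) · Σ_k (x_{k,i} - mean_i) · (x_{k,j} - mean_j), with n-1 = 3.
  S[X_1,X_1] = ((-0.75)·(-0.75) + (3.25)·(3.25) + (-1.75)·(-1.75) + (-0.75)·(-0.75)) / 3 = 14.75/3 = 4.9167
  S[X_1,X_2] = ((-0.75)·(-1.5) + (3.25)·(-0.5) + (-1.75)·(0.5) + (-0.75)·(1.5)) / 3 = -2.5/3 = -0.8333
  S[X_1,X_3] = ((-0.75)·(-2.25) + (3.25)·(0.75) + (-1.75)·(-2.25) + (-0.75)·(3.75)) / 3 = 5.25/3 = 1.75
  S[X_2,X_2] = ((-1.5)·(-1.5) + (-0.5)·(-0.5) + (0.5)·(0.5) + (1.5)·(1.5)) / 3 = 5/3 = 1.6667
  S[X_2,X_3] = ((-1.5)·(-2.25) + (-0.5)·(0.75) + (0.5)·(-2.25) + (1.5)·(3.75)) / 3 = 7.5/3 = 2.5
  S[X_3,X_3] = ((-2.25)·(-2.25) + (0.75)·(0.75) + (-2.25)·(-2.25) + (3.75)·(3.75)) / 3 = 24.75/3 = 8.25

S is symmetric (S[j,i] = S[i,j]). Assembling:

S = [[4.9167, -0.8333, 1.75],
 [-0.8333, 1.6667, 2.5],
 [1.75, 2.5, 8.25]]


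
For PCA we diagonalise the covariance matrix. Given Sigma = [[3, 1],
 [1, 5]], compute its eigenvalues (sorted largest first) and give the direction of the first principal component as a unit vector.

Step 1 — characteristic polynomial of 2×2 Sigma:
  det(Sigma - λI) = λ² - trace · λ + det = 0.
  trace = 3 + 5 = 8, det = 3·5 - (1)² = 14.
Step 2 — discriminant:
  Δ = trace² - 4·det = 64 - 56 = 8.
Step 3 — eigenvalues:
  λ = (trace ± √Δ)/2 = (8 ± 2.8284)/2,
  λ_1 = 5.4142,  λ_2 = 2.5858.

Step 4 — unit eigenvector for λ_1: solve (Sigma - λ_1 I)v = 0. First row:
  (3 - 5.4142)·v_x + (1)·v_y = 0, i.e. (-2.4142)·v_x + (1)·v_y = 0,
  so v ∝ (b, λ_1 - a) = (1, 2.4142) = u.
  ||u|| = √((1)² + (2.4142)²) = √(6.8284) ≈ 2.6131,
  v_1 = u/||u|| ≈ (0.3827, 0.9239) (||v_1|| = 1).

λ_1 = 5.4142,  λ_2 = 2.5858;  v_1 ≈ (0.3827, 0.9239)


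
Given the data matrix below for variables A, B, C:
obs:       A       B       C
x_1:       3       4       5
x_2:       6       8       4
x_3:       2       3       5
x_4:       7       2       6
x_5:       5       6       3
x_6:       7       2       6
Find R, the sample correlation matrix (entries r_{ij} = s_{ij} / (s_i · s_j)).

Step 1 — column means:
  mean(A) = (3 + 6 + 2 + 7 + 5 + 7) / 6 = 30/6 = 5
  mean(B) = (4 + 8 + 3 + 2 + 6 + 2) / 6 = 25/6 = 4.1667
  mean(C) = (5 + 4 + 5 + 6 + 3 + 6) / 6 = 29/6 = 4.8333

Step 2 — sample variances and covariances s[i,j] = (1/(n-1)) · Σ_k (x_{k,i} - mean_i) · (x_{k,j} - mean_j), with n-1 = 5:
  s[A,A] = ((-2)·(-2) + (1)·(1) + (-3)·(-3) + (2)·(2) + (0)·(0) + (2)·(2)) / 5 = 22/5 = 4.4
  s[A,B] = ((-2)·(-0.1667) + (1)·(3.8333) + (-3)·(-1.1667) + (2)·(-2.1667) + (0)·(1.8333) + (2)·(-2.1667)) / 5 = -1/5 = -0.2
  s[A,C] = ((-2)·(0.1667) + (1)·(-0.8333) + (-3)·(0.1667) + (2)·(1.1667) + (0)·(-1.8333) + (2)·(1.1667)) / 5 = 3/5 = 0.6
  s[B,B] = ((-0.1667)·(-0.1667) + (3.8333)·(3.8333) + (-1.1667)·(-1.1667) + (-2.1667)·(-2.1667) + (1.8333)·(1.8333) + (-2.1667)·(-2.1667)) / 5 = 28.8333/5 = 5.7667
  s[B,C] = ((-0.1667)·(0.1667) + (3.8333)·(-0.8333) + (-1.1667)·(0.1667) + (-2.1667)·(1.1667) + (1.8333)·(-1.8333) + (-2.1667)·(1.1667)) / 5 = -11.8333/5 = -2.3667
  s[C,C] = ((0.1667)·(0.1667) + (-0.8333)·(-0.8333) + (0.1667)·(0.1667) + (1.1667)·(1.1667) + (-1.8333)·(-1.8333) + (1.1667)·(1.1667)) / 5 = 6.8333/5 = 1.3667
  Sample standard deviations s_i = √(s[i,i]):
  s(A) = √(4.4) = 2.0976
  s(B) = √(5.7667) = 2.4014
  s(C) = √(1.3667) = 1.169

Step 3 — r_{ij} = s_{ij} / (s_i · s_j):
  r[A,A] = 1 (diagonal).
  r[A,B] = -0.2 / (2.0976 · 2.4014) = -0.2 / 5.0372 = -0.0397
  r[A,C] = 0.6 / (2.0976 · 1.169) = 0.6 / 2.4522 = 0.2447
  r[B,B] = 1 (diagonal).
  r[B,C] = -2.3667 / (2.4014 · 1.169) = -2.3667 / 2.8073 = -0.843
  r[C,C] = 1 (diagonal).

R is symmetric with unit diagonal. Assembling:

R = [[1, -0.0397, 0.2447],
 [-0.0397, 1, -0.843],
 [0.2447, -0.843, 1]]


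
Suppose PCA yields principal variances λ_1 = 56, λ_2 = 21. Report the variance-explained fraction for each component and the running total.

Step 1 — total variance = trace(Sigma) = Σ λ_i = 56 + 21 = 77.

Step 2 — fraction explained by component i = λ_i / Σ λ:
  PC1: 56/77 = 0.7273
  PC2: 21/77 = 0.2727

Step 3 — cumulative fraction after k components = (λ_1 + ... + λ_k) / Σ λ:
  k = 1: 56/77 = 0.7273
  k = 2: (56 + 21)/77 = 77/77 = 1

Summary (fraction, with percent):

explained: PC1 0.7273 (72.73%), PC2 0.2727 (27.27%);  cumulative: 0.7273, 1


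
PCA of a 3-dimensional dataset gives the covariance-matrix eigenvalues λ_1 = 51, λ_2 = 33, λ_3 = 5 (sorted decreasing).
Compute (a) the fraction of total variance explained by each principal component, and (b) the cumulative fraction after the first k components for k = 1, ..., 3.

Step 1 — total variance = trace(Sigma) = Σ λ_i = 51 + 33 + 5 = 89.

Step 2 — fraction explained by component i = λ_i / Σ λ:
  PC1: 51/89 = 0.573
  PC2: 33/89 = 0.3708
  PC3: 5/89 = 0.0562

Step 3 — cumulative fraction after k components = (λ_1 + ... + λ_k) / Σ λ:
  k = 1: 51/89 = 0.573
  k = 2: (51 + 33)/89 = 84/89 = 0.9438
  k = 3: (51 + 33 + 5)/89 = 89/89 = 1

Summary (fraction, with percent):

explained: PC1 0.573 (57.3%), PC2 0.3708 (37.08%), PC3 0.0562 (5.62%);  cumulative: 0.573, 0.9438, 1


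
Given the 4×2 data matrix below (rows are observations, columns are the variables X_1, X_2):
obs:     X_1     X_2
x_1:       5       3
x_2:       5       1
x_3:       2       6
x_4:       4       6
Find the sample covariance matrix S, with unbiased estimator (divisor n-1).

Step 1 — column means:
  mean(X_1) = (5 + 5 + 2 + 4) / 4 = 16/4 = 4
  mean(X_2) = (3 + 1 + 6 + 6) / 4 = 16/4 = 4

Step 2 — sample covariance S[i,j] = (1/(n-1)) · Σ_k (x_{k,i} - mean_i) · (x_{k,j} - mean_j), with n-1 = 3.
  S[X_1,X_1] = ((1)·(1) + (1)·(1) + (-2)·(-2) + (0)·(0)) / 3 = 6/3 = 2
  S[X_1,X_2] = ((1)·(-1) + (1)·(-3) + (-2)·(2) + (0)·(2)) / 3 = -8/3 = -2.6667
  S[X_2,X_2] = ((-1)·(-1) + (-3)·(-3) + (2)·(2) + (2)·(2)) / 3 = 18/3 = 6

S is symmetric (S[j,i] = S[i,j]). Assembling:

S = [[2, -2.6667],
 [-2.6667, 6]]


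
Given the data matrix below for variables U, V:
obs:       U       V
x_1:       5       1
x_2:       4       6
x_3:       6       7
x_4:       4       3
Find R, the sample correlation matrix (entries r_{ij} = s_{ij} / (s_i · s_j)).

Step 1 — column means:
  mean(U) = (5 + 4 + 6 + 4) / 4 = 19/4 = 4.75
  mean(V) = (1 + 6 + 7 + 3) / 4 = 17/4 = 4.25

Step 2 — sample variances and covariances s[i,j] = (1/(n-1)) · Σ_k (x_{k,i} - mean_i) · (x_{k,j} - mean_j), with n-1 = 3:
  s[U,U] = ((0.25)·(0.25) + (-0.75)·(-0.75) + (1.25)·(1.25) + (-0.75)·(-0.75)) / 3 = 2.75/3 = 0.9167
  s[U,V] = ((0.25)·(-3.25) + (-0.75)·(1.75) + (1.25)·(2.75) + (-0.75)·(-1.25)) / 3 = 2.25/3 = 0.75
  s[V,V] = ((-3.25)·(-3.25) + (1.75)·(1.75) + (2.75)·(2.75) + (-1.25)·(-1.25)) / 3 = 22.75/3 = 7.5833
  Sample standard deviations s_i = √(s[i,i]):
  s(U) = √(0.9167) = 0.9574
  s(V) = √(7.5833) = 2.7538

Step 3 — r_{ij} = s_{ij} / (s_i · s_j):
  r[U,U] = 1 (diagonal).
  r[U,V] = 0.75 / (0.9574 · 2.7538) = 0.75 / 2.6365 = 0.2845
  r[V,V] = 1 (diagonal).

R is symmetric with unit diagonal. Assembling:

R = [[1, 0.2845],
 [0.2845, 1]]


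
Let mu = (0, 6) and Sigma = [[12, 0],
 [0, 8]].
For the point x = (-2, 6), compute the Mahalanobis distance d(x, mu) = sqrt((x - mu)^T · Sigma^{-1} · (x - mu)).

Step 1 — centre the observation: (x - mu) = (-2, 0).

Step 2 — invert Sigma. det(Sigma) = 12·8 - (0)² = 96.
  Sigma^{-1} = (1/det) · [[d, -b], [-b, a]] = [[0.0833, 0],
 [0, 0.125]].

Step 3 — form the quadratic (x - mu)^T · Sigma^{-1} · (x - mu):
  Sigma^{-1} · (x - mu) = (-0.1667, 0).
  (x - mu)^T · [Sigma^{-1} · (x - mu)] = (-2)·(-0.1667) + (0)·(0) = 0.3333.

Step 4 — take square root: d = √(0.3333) ≈ 0.5774.

d(x, mu) = √(0.3333) ≈ 0.5774


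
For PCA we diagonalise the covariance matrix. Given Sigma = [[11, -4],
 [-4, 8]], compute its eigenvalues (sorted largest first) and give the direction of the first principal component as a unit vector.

Step 1 — characteristic polynomial of 2×2 Sigma:
  det(Sigma - λI) = λ² - trace · λ + det = 0.
  trace = 11 + 8 = 19, det = 11·8 - (-4)² = 72.
Step 2 — discriminant:
  Δ = trace² - 4·det = 361 - 288 = 73.
Step 3 — eigenvalues:
  λ = (trace ± √Δ)/2 = (19 ± 8.544)/2,
  λ_1 = 13.772,  λ_2 = 5.228.

Step 4 — unit eigenvector for λ_1: solve (Sigma - λ_1 I)v = 0. First row:
  (11 - 13.772)·v_x + (-4)·v_y = 0, i.e. (-2.772)·v_x + (-4)·v_y = 0,
  so v ∝ (b, λ_1 - a) = (-4, 2.772); multiply by -1 so the first entry is positive: u = (4, -2.772).
  ||u|| = √((4)² + (-2.772)²) = √(23.684) ≈ 4.8666,
  v_1 = u/||u|| ≈ (0.8219, -0.5696) (||v_1|| = 1).

λ_1 = 13.772,  λ_2 = 5.228;  v_1 ≈ (0.8219, -0.5696)


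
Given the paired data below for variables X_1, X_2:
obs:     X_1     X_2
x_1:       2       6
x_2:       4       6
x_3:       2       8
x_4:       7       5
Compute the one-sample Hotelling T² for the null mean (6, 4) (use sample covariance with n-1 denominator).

Step 1 — sample mean vector:
  mean(X_1) = (2 + 4 + 2 + 7) / 4 = 15/4 = 3.75
  mean(X_2) = (6 + 6 + 8 + 5) / 4 = 25/4 = 6.25
  x̄ = (3.75, 6.25),  deviation x̄ - mu_0 = (3.75, 6.25) - (6, 4) = (-2.25, 2.25).

Step 2 — sample covariance matrix, S[i,j] = (1/(n-1)) · Σ_k (x_{k,i} - mean_i) · (x_{k,j} - mean_j), divisor n-1 = 3:
  S[X_1,X_1] = ((-1.75)·(-1.75) + (0.25)·(0.25) + (-1.75)·(-1.75) + (3.25)·(3.25)) / 3 = 16.75/3 = 5.5833
  S[X_1,X_2] = ((-1.75)·(-0.25) + (0.25)·(-0.25) + (-1.75)·(1.75) + (3.25)·(-1.25)) / 3 = -6.75/3 = -2.25
  S[X_2,X_2] = ((-0.25)·(-0.25) + (-0.25)·(-0.25) + (1.75)·(1.75) + (-1.25)·(-1.25)) / 3 = 4.75/3 = 1.5833
  S = [[5.5833, -2.25],
 [-2.25, 1.5833]].

Step 3 — invert S. det(S) = 5.5833·1.5833 - (-2.25)² = 3.7778.
  S^{-1} = (1/det) · [[d, -b], [-b, a]] = [[0.4191, 0.5956],
 [0.5956, 1.4779]].

Step 4 — quadratic form (x̄ - mu_0)^T · S^{-1} · (x̄ - mu_0):
  S^{-1} · (x̄ - mu_0) = (0.3971, 1.9853),
  (x̄ - mu_0)^T · [...] = (-2.25)·(0.3971) + (2.25)·(1.9853) = 3.5735.

Step 5 — scale by n: T² = 4 · 3.5735 = 14.2941.

T² ≈ 14.2941


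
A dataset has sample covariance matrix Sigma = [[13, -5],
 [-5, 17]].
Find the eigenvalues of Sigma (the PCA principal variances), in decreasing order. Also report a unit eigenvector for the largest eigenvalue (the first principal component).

Step 1 — characteristic polynomial of 2×2 Sigma:
  det(Sigma - λI) = λ² - trace · λ + det = 0.
  trace = 13 + 17 = 30, det = 13·17 - (-5)² = 196.
Step 2 — discriminant:
  Δ = trace² - 4·det = 900 - 784 = 116.
Step 3 — eigenvalues:
  λ = (trace ± √Δ)/2 = (30 ± 10.7703)/2,
  λ_1 = 20.3852,  λ_2 = 9.6148.

Step 4 — unit eigenvector for λ_1: solve (Sigma - λ_1 I)v = 0. First row:
  (13 - 20.3852)·v_x + (-5)·v_y = 0, i.e. (-7.3852)·v_x + (-5)·v_y = 0,
  so v ∝ (b, λ_1 - a) = (-5, 7.3852); multiply by -1 so the first entry is positive: u = (5, -7.3852).
  ||u|| = √((5)² + (-7.3852)²) = √(79.5407) ≈ 8.9186,
  v_1 = u/||u|| ≈ (0.5606, -0.8281) (||v_1|| = 1).

λ_1 = 20.3852,  λ_2 = 9.6148;  v_1 ≈ (0.5606, -0.8281)


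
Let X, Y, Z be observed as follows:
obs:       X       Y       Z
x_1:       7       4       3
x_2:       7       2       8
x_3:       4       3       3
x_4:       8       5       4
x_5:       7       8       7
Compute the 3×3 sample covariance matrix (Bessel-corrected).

Step 1 — column means:
  mean(X) = (7 + 7 + 4 + 8 + 7) / 5 = 33/5 = 6.6
  mean(Y) = (4 + 2 + 3 + 5 + 8) / 5 = 22/5 = 4.4
  mean(Z) = (3 + 8 + 3 + 4 + 7) / 5 = 25/5 = 5

Step 2 — sample covariance S[i,j] = (1/(n-1)) · Σ_k (x_{k,i} - mean_i) · (x_{k,j} - mean_j), with n-1 = 4.
  S[X,X] = ((0.4)·(0.4) + (0.4)·(0.4) + (-2.6)·(-2.6) + (1.4)·(1.4) + (0.4)·(0.4)) / 4 = 9.2/4 = 2.3
  S[X,Y] = ((0.4)·(-0.4) + (0.4)·(-2.4) + (-2.6)·(-1.4) + (1.4)·(0.6) + (0.4)·(3.6)) / 4 = 4.8/4 = 1.2
  S[X,Z] = ((0.4)·(-2) + (0.4)·(3) + (-2.6)·(-2) + (1.4)·(-1) + (0.4)·(2)) / 4 = 5/4 = 1.25
  S[Y,Y] = ((-0.4)·(-0.4) + (-2.4)·(-2.4) + (-1.4)·(-1.4) + (0.6)·(0.6) + (3.6)·(3.6)) / 4 = 21.2/4 = 5.3
  S[Y,Z] = ((-0.4)·(-2) + (-2.4)·(3) + (-1.4)·(-2) + (0.6)·(-1) + (3.6)·(2)) / 4 = 3/4 = 0.75
  S[Z,Z] = ((-2)·(-2) + (3)·(3) + (-2)·(-2) + (-1)·(-1) + (2)·(2)) / 4 = 22/4 = 5.5

S is symmetric (S[j,i] = S[i,j]). Assembling:

S = [[2.3, 1.2, 1.25],
 [1.2, 5.3, 0.75],
 [1.25, 0.75, 5.5]]


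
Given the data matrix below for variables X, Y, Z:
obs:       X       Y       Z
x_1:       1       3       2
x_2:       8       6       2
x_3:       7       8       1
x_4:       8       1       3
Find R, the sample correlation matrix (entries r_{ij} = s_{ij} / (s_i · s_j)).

Step 1 — column means:
  mean(X) = (1 + 8 + 7 + 8) / 4 = 24/4 = 6
  mean(Y) = (3 + 6 + 8 + 1) / 4 = 18/4 = 4.5
  mean(Z) = (2 + 2 + 1 + 3) / 4 = 8/4 = 2

Step 2 — sample variances and covariances s[i,j] = (1/(n-1)) · Σ_k (x_{k,i} - mean_i) · (x_{k,j} - mean_j), with n-1 = 3:
  s[X,X] = ((-5)·(-5) + (2)·(2) + (1)·(1) + (2)·(2)) / 3 = 34/3 = 11.3333
  s[X,Y] = ((-5)·(-1.5) + (2)·(1.5) + (1)·(3.5) + (2)·(-3.5)) / 3 = 7/3 = 2.3333
  s[X,Z] = ((-5)·(0) + (2)·(0) + (1)·(-1) + (2)·(1)) / 3 = 1/3 = 0.3333
  s[Y,Y] = ((-1.5)·(-1.5) + (1.5)·(1.5) + (3.5)·(3.5) + (-3.5)·(-3.5)) / 3 = 29/3 = 9.6667
  s[Y,Z] = ((-1.5)·(0) + (1.5)·(0) + (3.5)·(-1) + (-3.5)·(1)) / 3 = -7/3 = -2.3333
  s[Z,Z] = ((0)·(0) + (0)·(0) + (-1)·(-1) + (1)·(1)) / 3 = 2/3 = 0.6667
  Sample standard deviations s_i = √(s[i,i]):
  s(X) = √(11.3333) = 3.3665
  s(Y) = √(9.6667) = 3.1091
  s(Z) = √(0.6667) = 0.8165

Step 3 — r_{ij} = s_{ij} / (s_i · s_j):
  r[X,X] = 1 (diagonal).
  r[X,Y] = 2.3333 / (3.3665 · 3.1091) = 2.3333 / 10.4669 = 0.2229
  r[X,Z] = 0.3333 / (3.3665 · 0.8165) = 0.3333 / 2.7487 = 0.1213
  r[Y,Y] = 1 (diagonal).
  r[Y,Z] = -2.3333 / (3.1091 · 0.8165) = -2.3333 / 2.5386 = -0.9191
  r[Z,Z] = 1 (diagonal).

R is symmetric with unit diagonal. Assembling:

R = [[1, 0.2229, 0.1213],
 [0.2229, 1, -0.9191],
 [0.1213, -0.9191, 1]]


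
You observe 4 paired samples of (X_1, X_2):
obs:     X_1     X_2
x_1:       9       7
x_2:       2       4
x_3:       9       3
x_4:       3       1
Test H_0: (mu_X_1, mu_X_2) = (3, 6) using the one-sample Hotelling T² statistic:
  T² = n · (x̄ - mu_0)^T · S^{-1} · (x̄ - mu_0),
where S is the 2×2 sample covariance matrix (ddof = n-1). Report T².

Step 1 — sample mean vector:
  mean(X_1) = (9 + 2 + 9 + 3) / 4 = 23/4 = 5.75
  mean(X_2) = (7 + 4 + 3 + 1) / 4 = 15/4 = 3.75
  x̄ = (5.75, 3.75),  deviation x̄ - mu_0 = (5.75, 3.75) - (3, 6) = (2.75, -2.25).

Step 2 — sample covariance matrix, S[i,j] = (1/(n-1)) · Σ_k (x_{k,i} - mean_i) · (x_{k,j} - mean_j), divisor n-1 = 3:
  S[X_1,X_1] = ((3.25)·(3.25) + (-3.75)·(-3.75) + (3.25)·(3.25) + (-2.75)·(-2.75)) / 3 = 42.75/3 = 14.25
  S[X_1,X_2] = ((3.25)·(3.25) + (-3.75)·(0.25) + (3.25)·(-0.75) + (-2.75)·(-2.75)) / 3 = 14.75/3 = 4.9167
  S[X_2,X_2] = ((3.25)·(3.25) + (0.25)·(0.25) + (-0.75)·(-0.75) + (-2.75)·(-2.75)) / 3 = 18.75/3 = 6.25
  S = [[14.25, 4.9167],
 [4.9167, 6.25]].

Step 3 — invert S. det(S) = 14.25·6.25 - (4.9167)² = 64.8889.
  S^{-1} = (1/det) · [[d, -b], [-b, a]] = [[0.0963, -0.0758],
 [-0.0758, 0.2196]].

Step 4 — quadratic form (x̄ - mu_0)^T · S^{-1} · (x̄ - mu_0):
  S^{-1} · (x̄ - mu_0) = (0.4354, -0.7025),
  (x̄ - mu_0)^T · [...] = (2.75)·(0.4354) + (-2.25)·(-0.7025) = 2.7778.

Step 5 — scale by n: T² = 4 · 2.7778 = 11.1113.

T² ≈ 11.1113


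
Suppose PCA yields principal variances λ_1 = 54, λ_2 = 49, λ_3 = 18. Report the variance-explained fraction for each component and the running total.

Step 1 — total variance = trace(Sigma) = Σ λ_i = 54 + 49 + 18 = 121.

Step 2 — fraction explained by component i = λ_i / Σ λ:
  PC1: 54/121 = 0.4463
  PC2: 49/121 = 0.405
  PC3: 18/121 = 0.1488

Step 3 — cumulative fraction after k components = (λ_1 + ... + λ_k) / Σ λ:
  k = 1: 54/121 = 0.4463
  k = 2: (54 + 49)/121 = 103/121 = 0.8512
  k = 3: (54 + 49 + 18)/121 = 121/121 = 1

Summary (fraction, with percent):

explained: PC1 0.4463 (44.63%), PC2 0.405 (40.5%), PC3 0.1488 (14.88%);  cumulative: 0.4463, 0.8512, 1


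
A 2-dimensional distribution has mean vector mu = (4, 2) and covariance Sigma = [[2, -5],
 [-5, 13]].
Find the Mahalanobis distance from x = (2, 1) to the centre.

Step 1 — centre the observation: (x - mu) = (-2, -1).

Step 2 — invert Sigma. det(Sigma) = 2·13 - (-5)² = 1.
  Sigma^{-1} = (1/det) · [[d, -b], [-b, a]] = [[13, 5],
 [5, 2]].

Step 3 — form the quadratic (x - mu)^T · Sigma^{-1} · (x - mu):
  Sigma^{-1} · (x - mu) = (-31, -12).
  (x - mu)^T · [Sigma^{-1} · (x - mu)] = (-2)·(-31) + (-1)·(-12) = 74.

Step 4 — take square root: d = √(74) ≈ 8.6023.

d(x, mu) = √(74) ≈ 8.6023


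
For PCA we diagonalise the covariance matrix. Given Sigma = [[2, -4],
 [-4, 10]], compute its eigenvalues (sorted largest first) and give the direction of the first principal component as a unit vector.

Step 1 — characteristic polynomial of 2×2 Sigma:
  det(Sigma - λI) = λ² - trace · λ + det = 0.
  trace = 2 + 10 = 12, det = 2·10 - (-4)² = 4.
Step 2 — discriminant:
  Δ = trace² - 4·det = 144 - 16 = 128.
Step 3 — eigenvalues:
  λ = (trace ± √Δ)/2 = (12 ± 11.3137)/2,
  λ_1 = 11.6569,  λ_2 = 0.3431.

Step 4 — unit eigenvector for λ_1: solve (Sigma - λ_1 I)v = 0. First row:
  (2 - 11.6569)·v_x + (-4)·v_y = 0, i.e. (-9.6569)·v_x + (-4)·v_y = 0,
  so v ∝ (b, λ_1 - a) = (-4, 9.6569); multiply by -1 so the first entry is positive: u = (4, -9.6569).
  ||u|| = √((4)² + (-9.6569)²) = √(109.2548) ≈ 10.4525,
  v_1 = u/||u|| ≈ (0.3827, -0.9239) (||v_1|| = 1).

λ_1 = 11.6569,  λ_2 = 0.3431;  v_1 ≈ (0.3827, -0.9239)


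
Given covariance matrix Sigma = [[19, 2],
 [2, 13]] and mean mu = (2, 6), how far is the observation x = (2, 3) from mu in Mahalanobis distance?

Step 1 — centre the observation: (x - mu) = (0, -3).

Step 2 — invert Sigma. det(Sigma) = 19·13 - (2)² = 243.
  Sigma^{-1} = (1/det) · [[d, -b], [-b, a]] = [[0.0535, -0.0082],
 [-0.0082, 0.0782]].

Step 3 — form the quadratic (x - mu)^T · Sigma^{-1} · (x - mu):
  Sigma^{-1} · (x - mu) = (0.0247, -0.2346).
  (x - mu)^T · [Sigma^{-1} · (x - mu)] = (0)·(0.0247) + (-3)·(-0.2346) = 0.7037.

Step 4 — take square root: d = √(0.7037) ≈ 0.8389.

d(x, mu) = √(0.7037) ≈ 0.8389


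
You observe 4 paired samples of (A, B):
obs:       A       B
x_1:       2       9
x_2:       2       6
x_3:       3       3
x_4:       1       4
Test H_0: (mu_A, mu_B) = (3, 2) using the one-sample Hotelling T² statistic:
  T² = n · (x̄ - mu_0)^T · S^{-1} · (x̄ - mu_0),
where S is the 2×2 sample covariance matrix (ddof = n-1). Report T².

Step 1 — sample mean vector:
  mean(A) = (2 + 2 + 3 + 1) / 4 = 8/4 = 2
  mean(B) = (9 + 6 + 3 + 4) / 4 = 22/4 = 5.5
  x̄ = (2, 5.5),  deviation x̄ - mu_0 = (2, 5.5) - (3, 2) = (-1, 3.5).

Step 2 — sample covariance matrix, S[i,j] = (1/(n-1)) · Σ_k (x_{k,i} - mean_i) · (x_{k,j} - mean_j), divisor n-1 = 3:
  S[A,A] = ((0)·(0) + (0)·(0) + (1)·(1) + (-1)·(-1)) / 3 = 2/3 = 0.6667
  S[A,B] = ((0)·(3.5) + (0)·(0.5) + (1)·(-2.5) + (-1)·(-1.5)) / 3 = -1/3 = -0.3333
  S[B,B] = ((3.5)·(3.5) + (0.5)·(0.5) + (-2.5)·(-2.5) + (-1.5)·(-1.5)) / 3 = 21/3 = 7
  S = [[0.6667, -0.3333],
 [-0.3333, 7]].

Step 3 — invert S. det(S) = 0.6667·7 - (-0.3333)² = 4.5556.
  S^{-1} = (1/det) · [[d, -b], [-b, a]] = [[1.5366, 0.0732],
 [0.0732, 0.1463]].

Step 4 — quadratic form (x̄ - mu_0)^T · S^{-1} · (x̄ - mu_0):
  S^{-1} · (x̄ - mu_0) = (-1.2805, 0.439),
  (x̄ - mu_0)^T · [...] = (-1)·(-1.2805) + (3.5)·(0.439) = 2.8171.

Step 5 — scale by n: T² = 4 · 2.8171 = 11.2683.

T² ≈ 11.2683


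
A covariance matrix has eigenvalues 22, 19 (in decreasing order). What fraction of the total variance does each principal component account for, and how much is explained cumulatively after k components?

Step 1 — total variance = trace(Sigma) = Σ λ_i = 22 + 19 = 41.

Step 2 — fraction explained by component i = λ_i / Σ λ:
  PC1: 22/41 = 0.5366
  PC2: 19/41 = 0.4634

Step 3 — cumulative fraction after k components = (λ_1 + ... + λ_k) / Σ λ:
  k = 1: 22/41 = 0.5366
  k = 2: (22 + 19)/41 = 41/41 = 1

Summary (fraction, with percent):

explained: PC1 0.5366 (53.66%), PC2 0.4634 (46.34%);  cumulative: 0.5366, 1


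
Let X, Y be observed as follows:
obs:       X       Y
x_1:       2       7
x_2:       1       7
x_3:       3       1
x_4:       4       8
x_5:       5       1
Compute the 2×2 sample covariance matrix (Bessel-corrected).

Step 1 — column means:
  mean(X) = (2 + 1 + 3 + 4 + 5) / 5 = 15/5 = 3
  mean(Y) = (7 + 7 + 1 + 8 + 1) / 5 = 24/5 = 4.8

Step 2 — sample covariance S[i,j] = (1/(n-1)) · Σ_k (x_{k,i} - mean_i) · (x_{k,j} - mean_j), with n-1 = 4.
  S[X,X] = ((-1)·(-1) + (-2)·(-2) + (0)·(0) + (1)·(1) + (2)·(2)) / 4 = 10/4 = 2.5
  S[X,Y] = ((-1)·(2.2) + (-2)·(2.2) + (0)·(-3.8) + (1)·(3.2) + (2)·(-3.8)) / 4 = -11/4 = -2.75
  S[Y,Y] = ((2.2)·(2.2) + (2.2)·(2.2) + (-3.8)·(-3.8) + (3.2)·(3.2) + (-3.8)·(-3.8)) / 4 = 48.8/4 = 12.2

S is symmetric (S[j,i] = S[i,j]). Assembling:

S = [[2.5, -2.75],
 [-2.75, 12.2]]


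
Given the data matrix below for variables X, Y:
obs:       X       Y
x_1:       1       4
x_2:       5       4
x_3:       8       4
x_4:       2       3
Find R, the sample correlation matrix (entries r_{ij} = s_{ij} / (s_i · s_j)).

Step 1 — column means:
  mean(X) = (1 + 5 + 8 + 2) / 4 = 16/4 = 4
  mean(Y) = (4 + 4 + 4 + 3) / 4 = 15/4 = 3.75

Step 2 — sample variances and covariances s[i,j] = (1/(n-1)) · Σ_k (x_{k,i} - mean_i) · (x_{k,j} - mean_j), with n-1 = 3:
  s[X,X] = ((-3)·(-3) + (1)·(1) + (4)·(4) + (-2)·(-2)) / 3 = 30/3 = 10
  s[X,Y] = ((-3)·(0.25) + (1)·(0.25) + (4)·(0.25) + (-2)·(-0.75)) / 3 = 2/3 = 0.6667
  s[Y,Y] = ((0.25)·(0.25) + (0.25)·(0.25) + (0.25)·(0.25) + (-0.75)·(-0.75)) / 3 = 0.75/3 = 0.25
  Sample standard deviations s_i = √(s[i,i]):
  s(X) = √(10) = 3.1623
  s(Y) = √(0.25) = 0.5

Step 3 — r_{ij} = s_{ij} / (s_i · s_j):
  r[X,X] = 1 (diagonal).
  r[X,Y] = 0.6667 / (3.1623 · 0.5) = 0.6667 / 1.5811 = 0.4216
  r[Y,Y] = 1 (diagonal).

R is symmetric with unit diagonal. Assembling:

R = [[1, 0.4216],
 [0.4216, 1]]


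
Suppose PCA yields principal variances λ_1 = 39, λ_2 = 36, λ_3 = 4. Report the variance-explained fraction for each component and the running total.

Step 1 — total variance = trace(Sigma) = Σ λ_i = 39 + 36 + 4 = 79.

Step 2 — fraction explained by component i = λ_i / Σ λ:
  PC1: 39/79 = 0.4937
  PC2: 36/79 = 0.4557
  PC3: 4/79 = 0.0506

Step 3 — cumulative fraction after k components = (λ_1 + ... + λ_k) / Σ λ:
  k = 1: 39/79 = 0.4937
  k = 2: (39 + 36)/79 = 75/79 = 0.9494
  k = 3: (39 + 36 + 4)/79 = 79/79 = 1

Summary (fraction, with percent):

explained: PC1 0.4937 (49.37%), PC2 0.4557 (45.57%), PC3 0.0506 (5.06%);  cumulative: 0.4937, 0.9494, 1


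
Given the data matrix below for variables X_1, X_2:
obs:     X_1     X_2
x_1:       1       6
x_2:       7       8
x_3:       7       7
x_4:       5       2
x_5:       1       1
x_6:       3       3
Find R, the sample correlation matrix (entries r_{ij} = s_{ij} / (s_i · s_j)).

Step 1 — column means:
  mean(X_1) = (1 + 7 + 7 + 5 + 1 + 3) / 6 = 24/6 = 4
  mean(X_2) = (6 + 8 + 7 + 2 + 1 + 3) / 6 = 27/6 = 4.5

Step 2 — sample variances and covariances s[i,j] = (1/(n-1)) · Σ_k (x_{k,i} - mean_i) · (x_{k,j} - mean_j), with n-1 = 5:
  s[X_1,X_1] = ((-3)·(-3) + (3)·(3) + (3)·(3) + (1)·(1) + (-3)·(-3) + (-1)·(-1)) / 5 = 38/5 = 7.6
  s[X_1,X_2] = ((-3)·(1.5) + (3)·(3.5) + (3)·(2.5) + (1)·(-2.5) + (-3)·(-3.5) + (-1)·(-1.5)) / 5 = 23/5 = 4.6
  s[X_2,X_2] = ((1.5)·(1.5) + (3.5)·(3.5) + (2.5)·(2.5) + (-2.5)·(-2.5) + (-3.5)·(-3.5) + (-1.5)·(-1.5)) / 5 = 41.5/5 = 8.3
  Sample standard deviations s_i = √(s[i,i]):
  s(X_1) = √(7.6) = 2.7568
  s(X_2) = √(8.3) = 2.881

Step 3 — r_{ij} = s_{ij} / (s_i · s_j):
  r[X_1,X_1] = 1 (diagonal).
  r[X_1,X_2] = 4.6 / (2.7568 · 2.881) = 4.6 / 7.9423 = 0.5792
  r[X_2,X_2] = 1 (diagonal).

R is symmetric with unit diagonal. Assembling:

R = [[1, 0.5792],
 [0.5792, 1]]


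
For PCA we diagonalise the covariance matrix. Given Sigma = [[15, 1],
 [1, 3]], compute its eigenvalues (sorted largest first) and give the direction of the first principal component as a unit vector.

Step 1 — characteristic polynomial of 2×2 Sigma:
  det(Sigma - λI) = λ² - trace · λ + det = 0.
  trace = 15 + 3 = 18, det = 15·3 - (1)² = 44.
Step 2 — discriminant:
  Δ = trace² - 4·det = 324 - 176 = 148.
Step 3 — eigenvalues:
  λ = (trace ± √Δ)/2 = (18 ± 12.1655)/2,
  λ_1 = 15.0828,  λ_2 = 2.9172.

Step 4 — unit eigenvector for λ_1: solve (Sigma - λ_1 I)v = 0. First row:
  (15 - 15.0828)·v_x + (1)·v_y = 0, i.e. (-0.0828)·v_x + (1)·v_y = 0,
  so v ∝ (b, λ_1 - a) = (1, 0.0828) = u.
  ||u|| = √((1)² + (0.0828)²) = √(1.0068) ≈ 1.0034,
  v_1 = u/||u|| ≈ (0.9966, 0.0825) (||v_1|| = 1).

λ_1 = 15.0828,  λ_2 = 2.9172;  v_1 ≈ (0.9966, 0.0825)


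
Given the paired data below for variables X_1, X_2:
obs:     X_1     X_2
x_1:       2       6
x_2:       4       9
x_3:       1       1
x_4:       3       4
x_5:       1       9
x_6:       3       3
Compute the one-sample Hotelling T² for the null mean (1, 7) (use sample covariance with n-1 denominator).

Step 1 — sample mean vector:
  mean(X_1) = (2 + 4 + 1 + 3 + 1 + 3) / 6 = 14/6 = 2.3333
  mean(X_2) = (6 + 9 + 1 + 4 + 9 + 3) / 6 = 32/6 = 5.3333
  x̄ = (2.3333, 5.3333),  deviation x̄ - mu_0 = (2.3333, 5.3333) - (1, 7) = (1.3333, -1.6667).

Step 2 — sample covariance matrix, S[i,j] = (1/(n-1)) · Σ_k (x_{k,i} - mean_i) · (x_{k,j} - mean_j), divisor n-1 = 5:
  S[X_1,X_1] = ((-0.3333)·(-0.3333) + (1.6667)·(1.6667) + (-1.3333)·(-1.3333) + (0.6667)·(0.6667) + (-1.3333)·(-1.3333) + (0.6667)·(0.6667)) / 5 = 7.3333/5 = 1.4667
  S[X_1,X_2] = ((-0.3333)·(0.6667) + (1.6667)·(3.6667) + (-1.3333)·(-4.3333) + (0.6667)·(-1.3333) + (-1.3333)·(3.6667) + (0.6667)·(-2.3333)) / 5 = 4.3333/5 = 0.8667
  S[X_2,X_2] = ((0.6667)·(0.6667) + (3.6667)·(3.6667) + (-4.3333)·(-4.3333) + (-1.3333)·(-1.3333) + (3.6667)·(3.6667) + (-2.3333)·(-2.3333)) / 5 = 53.3333/5 = 10.6667
  S = [[1.4667, 0.8667],
 [0.8667, 10.6667]].

Step 3 — invert S. det(S) = 1.4667·10.6667 - (0.8667)² = 14.8933.
  S^{-1} = (1/det) · [[d, -b], [-b, a]] = [[0.7162, -0.0582],
 [-0.0582, 0.0985]].

Step 4 — quadratic form (x̄ - mu_0)^T · S^{-1} · (x̄ - mu_0):
  S^{-1} · (x̄ - mu_0) = (1.0519, -0.2417),
  (x̄ - mu_0)^T · [...] = (1.3333)·(1.0519) + (-1.6667)·(-0.2417) = 1.8054.

Step 5 — scale by n: T² = 6 · 1.8054 = 10.8326.

T² ≈ 10.8326


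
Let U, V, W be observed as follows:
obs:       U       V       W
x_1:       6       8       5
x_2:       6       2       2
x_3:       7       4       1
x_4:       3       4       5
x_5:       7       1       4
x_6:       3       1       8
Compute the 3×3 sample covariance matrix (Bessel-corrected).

Step 1 — column means:
  mean(U) = (6 + 6 + 7 + 3 + 7 + 3) / 6 = 32/6 = 5.3333
  mean(V) = (8 + 2 + 4 + 4 + 1 + 1) / 6 = 20/6 = 3.3333
  mean(W) = (5 + 2 + 1 + 5 + 4 + 8) / 6 = 25/6 = 4.1667

Step 2 — sample covariance S[i,j] = (1/(n-1)) · Σ_k (x_{k,i} - mean_i) · (x_{k,j} - mean_j), with n-1 = 5.
  S[U,U] = ((0.6667)·(0.6667) + (0.6667)·(0.6667) + (1.6667)·(1.6667) + (-2.3333)·(-2.3333) + (1.6667)·(1.6667) + (-2.3333)·(-2.3333)) / 5 = 17.3333/5 = 3.4667
  S[U,V] = ((0.6667)·(4.6667) + (0.6667)·(-1.3333) + (1.6667)·(0.6667) + (-2.3333)·(0.6667) + (1.6667)·(-2.3333) + (-2.3333)·(-2.3333)) / 5 = 3.3333/5 = 0.6667
  S[U,W] = ((0.6667)·(0.8333) + (0.6667)·(-2.1667) + (1.6667)·(-3.1667) + (-2.3333)·(0.8333) + (1.6667)·(-0.1667) + (-2.3333)·(3.8333)) / 5 = -17.3333/5 = -3.4667
  S[V,V] = ((4.6667)·(4.6667) + (-1.3333)·(-1.3333) + (0.6667)·(0.6667) + (0.6667)·(0.6667) + (-2.3333)·(-2.3333) + (-2.3333)·(-2.3333)) / 5 = 35.3333/5 = 7.0667
  S[V,W] = ((4.6667)·(0.8333) + (-1.3333)·(-2.1667) + (0.6667)·(-3.1667) + (0.6667)·(0.8333) + (-2.3333)·(-0.1667) + (-2.3333)·(3.8333)) / 5 = -3.3333/5 = -0.6667
  S[W,W] = ((0.8333)·(0.8333) + (-2.1667)·(-2.1667) + (-3.1667)·(-3.1667) + (0.8333)·(0.8333) + (-0.1667)·(-0.1667) + (3.8333)·(3.8333)) / 5 = 30.8333/5 = 6.1667

S is symmetric (S[j,i] = S[i,j]). Assembling:

S = [[3.4667, 0.6667, -3.4667],
 [0.6667, 7.0667, -0.6667],
 [-3.4667, -0.6667, 6.1667]]


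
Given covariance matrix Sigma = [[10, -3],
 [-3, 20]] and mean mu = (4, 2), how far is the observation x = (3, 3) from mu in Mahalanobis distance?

Step 1 — centre the observation: (x - mu) = (-1, 1).

Step 2 — invert Sigma. det(Sigma) = 10·20 - (-3)² = 191.
  Sigma^{-1} = (1/det) · [[d, -b], [-b, a]] = [[0.1047, 0.0157],
 [0.0157, 0.0524]].

Step 3 — form the quadratic (x - mu)^T · Sigma^{-1} · (x - mu):
  Sigma^{-1} · (x - mu) = (-0.089, 0.0366).
  (x - mu)^T · [Sigma^{-1} · (x - mu)] = (-1)·(-0.089) + (1)·(0.0366) = 0.1257.

Step 4 — take square root: d = √(0.1257) ≈ 0.3545.

d(x, mu) = √(0.1257) ≈ 0.3545


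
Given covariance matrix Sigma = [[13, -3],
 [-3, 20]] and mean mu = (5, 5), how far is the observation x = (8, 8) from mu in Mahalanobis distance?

Step 1 — centre the observation: (x - mu) = (3, 3).

Step 2 — invert Sigma. det(Sigma) = 13·20 - (-3)² = 251.
  Sigma^{-1} = (1/det) · [[d, -b], [-b, a]] = [[0.0797, 0.012],
 [0.012, 0.0518]].

Step 3 — form the quadratic (x - mu)^T · Sigma^{-1} · (x - mu):
  Sigma^{-1} · (x - mu) = (0.2749, 0.1912).
  (x - mu)^T · [Sigma^{-1} · (x - mu)] = (3)·(0.2749) + (3)·(0.1912) = 1.3984.

Step 4 — take square root: d = √(1.3984) ≈ 1.1825.

d(x, mu) = √(1.3984) ≈ 1.1825


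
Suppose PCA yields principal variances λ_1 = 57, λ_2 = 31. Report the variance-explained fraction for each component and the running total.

Step 1 — total variance = trace(Sigma) = Σ λ_i = 57 + 31 = 88.

Step 2 — fraction explained by component i = λ_i / Σ λ:
  PC1: 57/88 = 0.6477
  PC2: 31/88 = 0.3523

Step 3 — cumulative fraction after k components = (λ_1 + ... + λ_k) / Σ λ:
  k = 1: 57/88 = 0.6477
  k = 2: (57 + 31)/88 = 88/88 = 1

Summary (fraction, with percent):

explained: PC1 0.6477 (64.77%), PC2 0.3523 (35.23%);  cumulative: 0.6477, 1


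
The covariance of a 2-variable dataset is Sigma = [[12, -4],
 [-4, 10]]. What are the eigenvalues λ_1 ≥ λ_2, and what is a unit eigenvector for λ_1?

Step 1 — characteristic polynomial of 2×2 Sigma:
  det(Sigma - λI) = λ² - trace · λ + det = 0.
  trace = 12 + 10 = 22, det = 12·10 - (-4)² = 104.
Step 2 — discriminant:
  Δ = trace² - 4·det = 484 - 416 = 68.
Step 3 — eigenvalues:
  λ = (trace ± √Δ)/2 = (22 ± 8.2462)/2,
  λ_1 = 15.1231,  λ_2 = 6.8769.

Step 4 — unit eigenvector for λ_1: solve (Sigma - λ_1 I)v = 0. First row:
  (12 - 15.1231)·v_x + (-4)·v_y = 0, i.e. (-3.1231)·v_x + (-4)·v_y = 0,
  so v ∝ (b, λ_1 - a) = (-4, 3.1231); multiply by -1 so the first entry is positive: u = (4, -3.1231).
  ||u|| = √((4)² + (-3.1231)²) = √(25.7538) ≈ 5.0748,
  v_1 = u/||u|| ≈ (0.7882, -0.6154) (||v_1|| = 1).

λ_1 = 15.1231,  λ_2 = 6.8769;  v_1 ≈ (0.7882, -0.6154)


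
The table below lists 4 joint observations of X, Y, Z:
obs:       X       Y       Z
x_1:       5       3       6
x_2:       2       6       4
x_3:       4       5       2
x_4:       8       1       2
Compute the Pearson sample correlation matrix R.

Step 1 — column means:
  mean(X) = (5 + 2 + 4 + 8) / 4 = 19/4 = 4.75
  mean(Y) = (3 + 6 + 5 + 1) / 4 = 15/4 = 3.75
  mean(Z) = (6 + 4 + 2 + 2) / 4 = 14/4 = 3.5

Step 2 — sample variances and covariances s[i,j] = (1/(n-1)) · Σ_k (x_{k,i} - mean_i) · (x_{k,j} - mean_j), with n-1 = 3:
  s[X,X] = ((0.25)·(0.25) + (-2.75)·(-2.75) + (-0.75)·(-0.75) + (3.25)·(3.25)) / 3 = 18.75/3 = 6.25
  s[X,Y] = ((0.25)·(-0.75) + (-2.75)·(2.25) + (-0.75)·(1.25) + (3.25)·(-2.75)) / 3 = -16.25/3 = -5.4167
  s[X,Z] = ((0.25)·(2.5) + (-2.75)·(0.5) + (-0.75)·(-1.5) + (3.25)·(-1.5)) / 3 = -4.5/3 = -1.5
  s[Y,Y] = ((-0.75)·(-0.75) + (2.25)·(2.25) + (1.25)·(1.25) + (-2.75)·(-2.75)) / 3 = 14.75/3 = 4.9167
  s[Y,Z] = ((-0.75)·(2.5) + (2.25)·(0.5) + (1.25)·(-1.5) + (-2.75)·(-1.5)) / 3 = 1.5/3 = 0.5
  s[Z,Z] = ((2.5)·(2.5) + (0.5)·(0.5) + (-1.5)·(-1.5) + (-1.5)·(-1.5)) / 3 = 11/3 = 3.6667
  Sample standard deviations s_i = √(s[i,i]):
  s(X) = √(6.25) = 2.5
  s(Y) = √(4.9167) = 2.2174
  s(Z) = √(3.6667) = 1.9149

Step 3 — r_{ij} = s_{ij} / (s_i · s_j):
  r[X,X] = 1 (diagonal).
  r[X,Y] = -5.4167 / (2.5 · 2.2174) = -5.4167 / 5.5434 = -0.9771
  r[X,Z] = -1.5 / (2.5 · 1.9149) = -1.5 / 4.7871 = -0.3133
  r[Y,Y] = 1 (diagonal).
  r[Y,Z] = 0.5 / (2.2174 · 1.9149) = 0.5 / 4.2459 = 0.1178
  r[Z,Z] = 1 (diagonal).

R is symmetric with unit diagonal. Assembling:

R = [[1, -0.9771, -0.3133],
 [-0.9771, 1, 0.1178],
 [-0.3133, 0.1178, 1]]


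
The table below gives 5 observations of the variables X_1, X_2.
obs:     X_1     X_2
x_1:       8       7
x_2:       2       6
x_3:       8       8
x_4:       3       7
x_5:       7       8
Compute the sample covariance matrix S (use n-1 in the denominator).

Step 1 — column means:
  mean(X_1) = (8 + 2 + 8 + 3 + 7) / 5 = 28/5 = 5.6
  mean(X_2) = (7 + 6 + 8 + 7 + 8) / 5 = 36/5 = 7.2

Step 2 — sample covariance S[i,j] = (1/(n-1)) · Σ_k (x_{k,i} - mean_i) · (x_{k,j} - mean_j), with n-1 = 4.
  S[X_1,X_1] = ((2.4)·(2.4) + (-3.6)·(-3.6) + (2.4)·(2.4) + (-2.6)·(-2.6) + (1.4)·(1.4)) / 4 = 33.2/4 = 8.3
  S[X_1,X_2] = ((2.4)·(-0.2) + (-3.6)·(-1.2) + (2.4)·(0.8) + (-2.6)·(-0.2) + (1.4)·(0.8)) / 4 = 7.4/4 = 1.85
  S[X_2,X_2] = ((-0.2)·(-0.2) + (-1.2)·(-1.2) + (0.8)·(0.8) + (-0.2)·(-0.2) + (0.8)·(0.8)) / 4 = 2.8/4 = 0.7

S is symmetric (S[j,i] = S[i,j]). Assembling:

S = [[8.3, 1.85],
 [1.85, 0.7]]


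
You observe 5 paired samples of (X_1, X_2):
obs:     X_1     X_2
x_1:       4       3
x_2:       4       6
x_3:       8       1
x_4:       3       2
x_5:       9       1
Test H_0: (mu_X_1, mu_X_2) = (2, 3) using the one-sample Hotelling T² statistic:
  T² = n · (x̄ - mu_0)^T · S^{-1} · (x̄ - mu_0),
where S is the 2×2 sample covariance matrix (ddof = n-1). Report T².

Step 1 — sample mean vector:
  mean(X_1) = (4 + 4 + 8 + 3 + 9) / 5 = 28/5 = 5.6
  mean(X_2) = (3 + 6 + 1 + 2 + 1) / 5 = 13/5 = 2.6
  x̄ = (5.6, 2.6),  deviation x̄ - mu_0 = (5.6, 2.6) - (2, 3) = (3.6, -0.4).

Step 2 — sample covariance matrix, S[i,j] = (1/(n-1)) · Σ_k (x_{k,i} - mean_i) · (x_{k,j} - mean_j), divisor n-1 = 4:
  S[X_1,X_1] = ((-1.6)·(-1.6) + (-1.6)·(-1.6) + (2.4)·(2.4) + (-2.6)·(-2.6) + (3.4)·(3.4)) / 4 = 29.2/4 = 7.3
  S[X_1,X_2] = ((-1.6)·(0.4) + (-1.6)·(3.4) + (2.4)·(-1.6) + (-2.6)·(-0.6) + (3.4)·(-1.6)) / 4 = -13.8/4 = -3.45
  S[X_2,X_2] = ((0.4)·(0.4) + (3.4)·(3.4) + (-1.6)·(-1.6) + (-0.6)·(-0.6) + (-1.6)·(-1.6)) / 4 = 17.2/4 = 4.3
  S = [[7.3, -3.45],
 [-3.45, 4.3]].

Step 3 — invert S. det(S) = 7.3·4.3 - (-3.45)² = 19.4875.
  S^{-1} = (1/det) · [[d, -b], [-b, a]] = [[0.2207, 0.177],
 [0.177, 0.3746]].

Step 4 — quadratic form (x̄ - mu_0)^T · S^{-1} · (x̄ - mu_0):
  S^{-1} · (x̄ - mu_0) = (0.7235, 0.4875),
  (x̄ - mu_0)^T · [...] = (3.6)·(0.7235) + (-0.4)·(0.4875) = 2.4097.

Step 5 — scale by n: T² = 5 · 2.4097 = 12.0487.

T² ≈ 12.0487
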